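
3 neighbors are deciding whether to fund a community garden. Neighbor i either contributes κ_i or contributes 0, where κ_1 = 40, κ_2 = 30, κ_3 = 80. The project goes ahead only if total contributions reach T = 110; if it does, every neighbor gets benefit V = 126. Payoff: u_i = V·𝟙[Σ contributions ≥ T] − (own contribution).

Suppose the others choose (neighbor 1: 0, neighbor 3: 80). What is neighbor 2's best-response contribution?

30

Others' total = 80. Contributing 30 brings total to 110 ≥ 110: gain V − κ_2 = 96.
Best response: 30.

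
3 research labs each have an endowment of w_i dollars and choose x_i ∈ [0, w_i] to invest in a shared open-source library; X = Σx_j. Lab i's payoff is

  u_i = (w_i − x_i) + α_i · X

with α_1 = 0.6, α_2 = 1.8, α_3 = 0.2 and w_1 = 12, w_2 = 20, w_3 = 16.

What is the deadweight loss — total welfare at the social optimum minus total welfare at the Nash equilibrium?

44.8

∂u_i/∂x_i = α_i − 1, so lab i contributes w_i if α_i > 1, else 0.
α_i > 1 for i ∈ {2}; NE contributions (0, 20, 0), X = 20.
W^NE = Σw_i − X^NE + (Σα_i)·X^NE = 48 + 1.6·20 = 80.
Planner: ∂(Σu_j)/∂x_i = Σα_j − 1 = 1.6 > 0, so everyone contributes w_i; X^SO = 48, W^SO = 48 + 1.6·48 = 124.8.
Deadweight loss = 44.8.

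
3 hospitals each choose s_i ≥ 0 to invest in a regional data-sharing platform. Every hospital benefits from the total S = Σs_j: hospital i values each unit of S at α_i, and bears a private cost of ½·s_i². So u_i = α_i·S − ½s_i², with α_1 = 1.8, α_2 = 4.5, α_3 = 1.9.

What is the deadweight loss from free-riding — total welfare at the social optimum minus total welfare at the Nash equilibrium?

47.17

Hospital i's FOC: ∂u_i/∂s_i = α_i − s_i = 0, so s_i* = α_i.
NE contributions = (1.8, 4.5, 1.9); S = 8.2.
W^NE = (Σα)·S − ½Σα_i² = 8.2² − ½·27.1 = 53.69.
Planner sets s_i = Σα_j = 8.2 for every i, so S^SO = 3·8.2 = 24.6.
W^SO = (Σα)·S^SO − ½·3·(Σα)² = (3/2)·8.2² = 100.86.
Deadweight loss = W^SO − W^NE = 47.17.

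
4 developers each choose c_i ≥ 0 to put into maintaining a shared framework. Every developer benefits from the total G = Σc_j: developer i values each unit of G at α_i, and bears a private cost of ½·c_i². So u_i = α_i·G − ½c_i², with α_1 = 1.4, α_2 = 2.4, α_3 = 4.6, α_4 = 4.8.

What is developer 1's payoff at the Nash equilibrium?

17.5

Developer i's FOC: ∂u_i/∂c_i = α_i − c_i = 0, so c_i* = α_i.
NE contributions = (1.4, 2.4, 4.6, 4.8); G = 13.2.
u_1 = α_1·G − ½·(c_1)² = 1.4·13.2 − ½·1.4² = 17.5.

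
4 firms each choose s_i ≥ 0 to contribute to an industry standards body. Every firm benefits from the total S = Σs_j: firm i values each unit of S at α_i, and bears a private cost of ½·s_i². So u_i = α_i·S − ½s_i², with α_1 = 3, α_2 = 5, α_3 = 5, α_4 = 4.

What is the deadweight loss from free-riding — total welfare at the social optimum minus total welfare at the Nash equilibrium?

Firm i's FOC: ∂u_i/∂s_i = α_i − s_i = 0, so s_i* = α_i.
NE contributions = (3, 5, 5, 4); S = 17.
W^NE = (Σα)·S − ½Σα_i² = 17² − ½·75 = 251.5.
Planner sets s_i = Σα_j = 17 for every i, so S^SO = 4·17 = 68.
W^SO = (Σα)·S^SO − ½·4·(Σα)² = (4/2)·17² = 578.
Deadweight loss = W^SO − W^NE = 326.5.

326.5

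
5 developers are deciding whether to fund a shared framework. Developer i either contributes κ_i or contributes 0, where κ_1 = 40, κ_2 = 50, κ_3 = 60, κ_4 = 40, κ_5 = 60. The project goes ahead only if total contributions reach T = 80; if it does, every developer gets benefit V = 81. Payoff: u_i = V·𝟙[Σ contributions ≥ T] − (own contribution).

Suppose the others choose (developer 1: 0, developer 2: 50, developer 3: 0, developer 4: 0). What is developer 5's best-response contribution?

Others' total = 50. Contributing 60 brings total to 110 ≥ 80: gain V − κ_5 = 21.
Best response: 60.

60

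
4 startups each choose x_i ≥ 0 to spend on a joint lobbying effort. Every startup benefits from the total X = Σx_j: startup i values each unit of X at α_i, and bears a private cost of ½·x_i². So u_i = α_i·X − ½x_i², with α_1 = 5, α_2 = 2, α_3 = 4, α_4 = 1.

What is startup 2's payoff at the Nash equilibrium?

22

Startup i's FOC: ∂u_i/∂x_i = α_i − x_i = 0, so x_i* = α_i.
NE contributions = (5, 2, 4, 1); X = 12.
u_2 = α_2·X − ½·(x_2)² = 2·12 − ½·2² = 22.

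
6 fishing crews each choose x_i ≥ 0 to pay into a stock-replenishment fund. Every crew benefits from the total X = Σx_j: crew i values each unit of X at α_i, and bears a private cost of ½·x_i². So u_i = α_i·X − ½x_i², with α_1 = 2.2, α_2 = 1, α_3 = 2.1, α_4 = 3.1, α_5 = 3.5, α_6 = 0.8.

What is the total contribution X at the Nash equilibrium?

12.7

Crew i's FOC: ∂u_i/∂x_i = α_i − x_i = 0, so x_i* = α_i.
NE contributions = (2.2, 1, 2.1, 3.1, 3.5, 0.8); X = 12.7.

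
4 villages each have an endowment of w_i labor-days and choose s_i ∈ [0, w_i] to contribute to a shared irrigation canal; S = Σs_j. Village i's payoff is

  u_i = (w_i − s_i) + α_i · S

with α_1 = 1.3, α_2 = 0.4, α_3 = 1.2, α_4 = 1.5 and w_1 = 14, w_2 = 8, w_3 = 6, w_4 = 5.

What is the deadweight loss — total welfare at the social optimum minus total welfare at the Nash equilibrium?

27.2

∂u_i/∂s_i = α_i − 1, so village i contributes w_i if α_i > 1, else 0.
α_i > 1 for i ∈ {1, 3, 4}; NE contributions (14, 0, 6, 5), S = 25.
W^NE = Σw_i − S^NE + (Σα_i)·S^NE = 33 + 3.4·25 = 118.
Planner: ∂(Σu_j)/∂s_i = Σα_j − 1 = 3.4 > 0, so everyone contributes w_i; S^SO = 33, W^SO = 33 + 3.4·33 = 145.2.
Deadweight loss = 27.2.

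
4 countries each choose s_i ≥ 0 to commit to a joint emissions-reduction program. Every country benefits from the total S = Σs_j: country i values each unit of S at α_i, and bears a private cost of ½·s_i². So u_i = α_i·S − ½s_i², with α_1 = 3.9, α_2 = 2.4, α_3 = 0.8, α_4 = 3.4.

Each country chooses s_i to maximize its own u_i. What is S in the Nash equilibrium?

10.5

Country i's FOC: ∂u_i/∂s_i = α_i − s_i = 0, so s_i* = α_i.
NE contributions = (3.9, 2.4, 0.8, 3.4); S = 10.5.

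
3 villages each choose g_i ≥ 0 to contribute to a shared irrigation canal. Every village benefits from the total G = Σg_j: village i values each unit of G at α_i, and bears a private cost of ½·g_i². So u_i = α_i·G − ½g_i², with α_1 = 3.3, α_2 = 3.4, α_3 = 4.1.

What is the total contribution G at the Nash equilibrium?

10.8

Village i's FOC: ∂u_i/∂g_i = α_i − g_i = 0, so g_i* = α_i.
NE contributions = (3.3, 3.4, 4.1); G = 10.8.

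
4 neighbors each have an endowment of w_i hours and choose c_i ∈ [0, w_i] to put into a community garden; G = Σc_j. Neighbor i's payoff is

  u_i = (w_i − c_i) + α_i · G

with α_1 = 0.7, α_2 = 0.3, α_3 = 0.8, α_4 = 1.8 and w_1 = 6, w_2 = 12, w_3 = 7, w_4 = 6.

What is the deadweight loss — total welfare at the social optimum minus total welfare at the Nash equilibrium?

∂u_i/∂c_i = α_i − 1, so neighbor i contributes w_i if α_i > 1, else 0.
α_i > 1 for i ∈ {4}; NE contributions (0, 0, 0, 6), G = 6.
W^NE = Σw_i − G^NE + (Σα_i)·G^NE = 31 + 2.6·6 = 46.6.
Planner: ∂(Σu_j)/∂c_i = Σα_j − 1 = 2.6 > 0, so everyone contributes w_i; G^SO = 31, W^SO = 31 + 2.6·31 = 111.6.
Deadweight loss = 65.

65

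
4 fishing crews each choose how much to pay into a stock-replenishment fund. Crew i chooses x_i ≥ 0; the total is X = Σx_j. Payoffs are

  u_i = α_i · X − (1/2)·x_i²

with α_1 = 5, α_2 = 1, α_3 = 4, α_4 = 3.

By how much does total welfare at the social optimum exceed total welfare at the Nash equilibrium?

Crew i's FOC: ∂u_i/∂x_i = α_i − x_i = 0, so x_i* = α_i.
NE contributions = (5, 1, 4, 3); X = 13.
W^NE = (Σα)·X − ½Σα_i² = 13² − ½·51 = 143.5.
Planner sets x_i = Σα_j = 13 for every i, so X^SO = 4·13 = 52.
W^SO = (Σα)·X^SO − ½·4·(Σα)² = (4/2)·13² = 338.
Deadweight loss = W^SO − W^NE = 194.5.

194.5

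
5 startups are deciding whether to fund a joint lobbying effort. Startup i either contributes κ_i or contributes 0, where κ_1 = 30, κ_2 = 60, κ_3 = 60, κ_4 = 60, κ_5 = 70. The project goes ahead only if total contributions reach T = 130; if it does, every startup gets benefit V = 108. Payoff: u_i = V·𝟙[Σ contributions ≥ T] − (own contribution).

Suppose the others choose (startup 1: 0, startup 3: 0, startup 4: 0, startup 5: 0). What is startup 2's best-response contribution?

Others' total = 0. Even contributing 60 gives 60 < 130: no benefit either way.
Best response: 0.

0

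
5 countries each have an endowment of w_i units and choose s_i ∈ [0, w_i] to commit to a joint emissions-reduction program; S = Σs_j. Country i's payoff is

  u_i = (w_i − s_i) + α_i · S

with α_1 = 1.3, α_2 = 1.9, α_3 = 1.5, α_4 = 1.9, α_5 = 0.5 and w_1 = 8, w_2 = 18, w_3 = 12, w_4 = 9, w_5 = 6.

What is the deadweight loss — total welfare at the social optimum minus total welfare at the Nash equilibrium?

∂u_i/∂s_i = α_i − 1, so country i contributes w_i if α_i > 1, else 0.
α_i > 1 for i ∈ {1, 2, 3, 4}; NE contributions (8, 18, 12, 9, 0), S = 47.
W^NE = Σw_i − S^NE + (Σα_i)·S^NE = 53 + 6.1·47 = 339.7.
Planner: ∂(Σu_j)/∂s_i = Σα_j − 1 = 6.1 > 0, so everyone contributes w_i; S^SO = 53, W^SO = 53 + 6.1·53 = 376.3.
Deadweight loss = 36.6.

36.6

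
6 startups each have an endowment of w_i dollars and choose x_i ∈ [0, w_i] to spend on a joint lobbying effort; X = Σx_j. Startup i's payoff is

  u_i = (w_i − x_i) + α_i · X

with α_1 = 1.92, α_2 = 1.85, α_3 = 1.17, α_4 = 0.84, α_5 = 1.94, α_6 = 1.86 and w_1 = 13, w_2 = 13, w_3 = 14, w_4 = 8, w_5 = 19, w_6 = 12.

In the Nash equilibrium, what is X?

71

∂u_i/∂x_i = α_i − 1, so startup i contributes w_i if α_i > 1, else 0.
α_i > 1 for i ∈ {1, 2, 3, 5, 6}; NE contributions (13, 13, 14, 0, 19, 12), X = 71.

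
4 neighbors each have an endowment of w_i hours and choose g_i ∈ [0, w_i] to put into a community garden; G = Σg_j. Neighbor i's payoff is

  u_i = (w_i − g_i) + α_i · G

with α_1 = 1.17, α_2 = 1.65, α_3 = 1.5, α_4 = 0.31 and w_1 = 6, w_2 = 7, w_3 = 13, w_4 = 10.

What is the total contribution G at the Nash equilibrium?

26

∂u_i/∂g_i = α_i − 1, so neighbor i contributes w_i if α_i > 1, else 0.
α_i > 1 for i ∈ {1, 2, 3}; NE contributions (6, 7, 13, 0), G = 26.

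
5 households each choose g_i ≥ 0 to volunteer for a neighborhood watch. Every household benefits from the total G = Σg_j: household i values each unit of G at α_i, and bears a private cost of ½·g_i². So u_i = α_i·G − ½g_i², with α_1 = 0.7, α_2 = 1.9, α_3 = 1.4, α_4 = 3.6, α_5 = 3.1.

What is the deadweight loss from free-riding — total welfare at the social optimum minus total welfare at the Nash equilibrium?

Household i's FOC: ∂u_i/∂g_i = α_i − g_i = 0, so g_i* = α_i.
NE contributions = (0.7, 1.9, 1.4, 3.6, 3.1); G = 10.7.
W^NE = (Σα)·G − ½Σα_i² = 10.7² − ½·28.63 = 100.175.
Planner sets g_i = Σα_j = 10.7 for every i, so G^SO = 5·10.7 = 53.5.
W^SO = (Σα)·G^SO − ½·5·(Σα)² = (5/2)·10.7² = 286.225.
Deadweight loss = W^SO − W^NE = 186.05.

186.05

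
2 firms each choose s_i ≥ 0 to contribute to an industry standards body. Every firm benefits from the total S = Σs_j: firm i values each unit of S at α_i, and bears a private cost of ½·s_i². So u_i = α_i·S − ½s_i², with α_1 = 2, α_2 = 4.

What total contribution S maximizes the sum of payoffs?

12

Planner FOC: ∂(Σu_j)/∂s_i = (Σα_j) − s_i = 0, so s_i^SO = Σα_j = 6 for every i; S^SO = 12.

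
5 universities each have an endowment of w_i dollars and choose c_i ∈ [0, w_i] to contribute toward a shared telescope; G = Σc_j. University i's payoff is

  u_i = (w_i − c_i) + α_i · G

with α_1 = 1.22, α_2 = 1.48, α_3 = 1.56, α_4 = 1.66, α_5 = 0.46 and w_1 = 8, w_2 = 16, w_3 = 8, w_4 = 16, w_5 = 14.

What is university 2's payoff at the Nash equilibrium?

71.04

∂u_i/∂c_i = α_i − 1, so university i contributes w_i if α_i > 1, else 0.
α_i > 1 for i ∈ {1, 2, 3, 4}; NE contributions (8, 16, 8, 16, 0), G = 48.
u_2 = (16 − 16) + 1.48·48 = 71.04.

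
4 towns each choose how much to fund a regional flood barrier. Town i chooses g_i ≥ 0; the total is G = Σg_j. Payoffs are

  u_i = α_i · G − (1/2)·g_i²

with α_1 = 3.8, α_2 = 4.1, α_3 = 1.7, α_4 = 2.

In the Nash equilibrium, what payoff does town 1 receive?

36.86

Town i's FOC: ∂u_i/∂g_i = α_i − g_i = 0, so g_i* = α_i.
NE contributions = (3.8, 4.1, 1.7, 2); G = 11.6.
u_1 = α_1·G − ½·(g_1)² = 3.8·11.6 − ½·3.8² = 36.86.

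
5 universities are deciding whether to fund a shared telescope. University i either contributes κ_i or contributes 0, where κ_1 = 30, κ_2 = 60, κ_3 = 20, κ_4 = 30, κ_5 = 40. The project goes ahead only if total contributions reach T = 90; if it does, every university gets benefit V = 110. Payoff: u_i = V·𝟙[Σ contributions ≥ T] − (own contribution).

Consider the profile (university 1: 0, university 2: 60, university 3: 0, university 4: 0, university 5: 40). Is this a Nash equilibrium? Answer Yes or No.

Total = 100 ≥ 90: provided.
University 1 (pledges 0, payoff 110): pledging 30 → total 130, payoff 80. No gain.
University 2 (pledges 60, payoff 50): dropping to 0 → total 40, payoff 0. No gain.
University 3 (pledges 0, payoff 110): pledging 20 → total 120, payoff 90. No gain.
University 4 (pledges 0, payoff 110): pledging 30 → total 130, payoff 80. No gain.
University 5 (pledges 40, payoff 70): dropping to 0 → total 60, payoff 0. No gain.

Yes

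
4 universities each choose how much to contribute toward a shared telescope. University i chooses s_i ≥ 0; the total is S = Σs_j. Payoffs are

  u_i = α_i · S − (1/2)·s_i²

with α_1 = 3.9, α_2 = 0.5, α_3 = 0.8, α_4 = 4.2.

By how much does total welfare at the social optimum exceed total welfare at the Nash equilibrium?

University i's FOC: ∂u_i/∂s_i = α_i − s_i = 0, so s_i* = α_i.
NE contributions = (3.9, 0.5, 0.8, 4.2); S = 9.4.
W^NE = (Σα)·S − ½Σα_i² = 9.4² − ½·33.74 = 71.49.
Planner sets s_i = Σα_j = 9.4 for every i, so S^SO = 4·9.4 = 37.6.
W^SO = (Σα)·S^SO − ½·4·(Σα)² = (4/2)·9.4² = 176.72.
Deadweight loss = W^SO − W^NE = 105.23.

105.23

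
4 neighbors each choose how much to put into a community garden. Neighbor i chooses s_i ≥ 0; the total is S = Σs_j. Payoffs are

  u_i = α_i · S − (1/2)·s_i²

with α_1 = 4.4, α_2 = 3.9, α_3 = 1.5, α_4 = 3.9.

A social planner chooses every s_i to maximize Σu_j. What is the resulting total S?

Planner FOC: ∂(Σu_j)/∂s_i = (Σα_j) − s_i = 0, so s_i^SO = Σα_j = 13.7 for every i; S^SO = 54.8.

54.8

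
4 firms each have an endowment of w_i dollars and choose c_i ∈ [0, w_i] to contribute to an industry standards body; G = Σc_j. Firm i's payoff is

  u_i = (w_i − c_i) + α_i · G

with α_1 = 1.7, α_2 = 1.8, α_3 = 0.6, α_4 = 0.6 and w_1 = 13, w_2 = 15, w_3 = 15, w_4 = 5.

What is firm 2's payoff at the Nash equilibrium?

50.4

∂u_i/∂c_i = α_i − 1, so firm i contributes w_i if α_i > 1, else 0.
α_i > 1 for i ∈ {1, 2}; NE contributions (13, 15, 0, 0), G = 28.
u_2 = (15 − 15) + 1.8·28 = 50.4.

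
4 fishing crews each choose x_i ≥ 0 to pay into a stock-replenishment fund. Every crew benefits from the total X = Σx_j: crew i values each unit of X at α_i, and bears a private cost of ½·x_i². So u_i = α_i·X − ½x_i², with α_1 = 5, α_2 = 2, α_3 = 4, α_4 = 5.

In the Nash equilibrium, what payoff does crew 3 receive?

56

Crew i's FOC: ∂u_i/∂x_i = α_i − x_i = 0, so x_i* = α_i.
NE contributions = (5, 2, 4, 5); X = 16.
u_3 = α_3·X − ½·(x_3)² = 4·16 − ½·4² = 56.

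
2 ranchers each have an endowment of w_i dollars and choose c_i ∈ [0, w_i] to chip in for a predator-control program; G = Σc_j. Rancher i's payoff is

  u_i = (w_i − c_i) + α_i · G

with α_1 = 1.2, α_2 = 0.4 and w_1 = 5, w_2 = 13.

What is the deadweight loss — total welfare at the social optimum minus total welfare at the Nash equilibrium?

∂u_i/∂c_i = α_i − 1, so rancher i contributes w_i if α_i > 1, else 0.
α_i > 1 for i ∈ {1}; NE contributions (5, 0), G = 5.
W^NE = Σw_i − G^NE + (Σα_i)·G^NE = 18 + 0.6·5 = 21.
Planner: ∂(Σu_j)/∂c_i = Σα_j − 1 = 0.6 > 0, so everyone contributes w_i; G^SO = 18, W^SO = 18 + 0.6·18 = 28.8.
Deadweight loss = 7.8.

7.8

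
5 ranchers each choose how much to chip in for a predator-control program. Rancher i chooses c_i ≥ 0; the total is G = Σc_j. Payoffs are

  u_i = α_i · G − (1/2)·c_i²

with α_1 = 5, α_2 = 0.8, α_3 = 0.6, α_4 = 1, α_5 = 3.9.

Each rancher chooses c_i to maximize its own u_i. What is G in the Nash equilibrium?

11.3

Rancher i's FOC: ∂u_i/∂c_i = α_i − c_i = 0, so c_i* = α_i.
NE contributions = (5, 0.8, 0.6, 1, 3.9); G = 11.3.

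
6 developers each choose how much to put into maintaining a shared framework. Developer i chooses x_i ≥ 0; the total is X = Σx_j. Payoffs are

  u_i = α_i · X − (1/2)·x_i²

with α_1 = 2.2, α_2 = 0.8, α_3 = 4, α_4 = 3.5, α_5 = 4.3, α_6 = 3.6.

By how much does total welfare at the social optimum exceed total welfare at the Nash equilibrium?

709.71

Developer i's FOC: ∂u_i/∂x_i = α_i − x_i = 0, so x_i* = α_i.
NE contributions = (2.2, 0.8, 4, 3.5, 4.3, 3.6); X = 18.4.
W^NE = (Σα)·X − ½Σα_i² = 18.4² − ½·65.18 = 305.97.
Planner sets x_i = Σα_j = 18.4 for every i, so X^SO = 6·18.4 = 110.4.
W^SO = (Σα)·X^SO − ½·6·(Σα)² = (6/2)·18.4² = 1015.68.
Deadweight loss = W^SO − W^NE = 709.71.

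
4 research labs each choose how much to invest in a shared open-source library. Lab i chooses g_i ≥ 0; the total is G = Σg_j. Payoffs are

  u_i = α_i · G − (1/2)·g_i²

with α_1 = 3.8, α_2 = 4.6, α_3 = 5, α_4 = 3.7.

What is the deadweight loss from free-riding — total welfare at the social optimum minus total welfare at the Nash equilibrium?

329.555

Lab i's FOC: ∂u_i/∂g_i = α_i − g_i = 0, so g_i* = α_i.
NE contributions = (3.8, 4.6, 5, 3.7); G = 17.1.
W^NE = (Σα)·G − ½Σα_i² = 17.1² − ½·74.29 = 255.265.
Planner sets g_i = Σα_j = 17.1 for every i, so G^SO = 4·17.1 = 68.4.
W^SO = (Σα)·G^SO − ½·4·(Σα)² = (4/2)·17.1² = 584.82.
Deadweight loss = W^SO − W^NE = 329.555.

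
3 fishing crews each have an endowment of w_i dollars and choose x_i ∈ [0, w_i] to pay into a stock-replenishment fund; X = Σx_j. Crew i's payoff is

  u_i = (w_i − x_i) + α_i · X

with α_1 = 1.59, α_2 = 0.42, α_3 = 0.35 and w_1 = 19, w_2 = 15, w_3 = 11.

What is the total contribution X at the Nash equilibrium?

∂u_i/∂x_i = α_i − 1, so crew i contributes w_i if α_i > 1, else 0.
α_i > 1 for i ∈ {1}; NE contributions (19, 0, 0), X = 19.

19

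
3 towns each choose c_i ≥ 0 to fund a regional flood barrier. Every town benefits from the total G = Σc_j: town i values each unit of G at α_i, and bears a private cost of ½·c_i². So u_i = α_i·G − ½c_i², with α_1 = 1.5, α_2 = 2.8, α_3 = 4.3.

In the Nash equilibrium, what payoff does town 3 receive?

27.735

Town i's FOC: ∂u_i/∂c_i = α_i − c_i = 0, so c_i* = α_i.
NE contributions = (1.5, 2.8, 4.3); G = 8.6.
u_3 = α_3·G − ½·(c_3)² = 4.3·8.6 − ½·4.3² = 27.735.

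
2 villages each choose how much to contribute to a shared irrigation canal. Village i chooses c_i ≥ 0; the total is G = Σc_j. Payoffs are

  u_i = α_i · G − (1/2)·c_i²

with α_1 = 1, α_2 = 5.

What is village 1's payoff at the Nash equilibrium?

5.5

Village i's FOC: ∂u_i/∂c_i = α_i − c_i = 0, so c_i* = α_i.
NE contributions = (1, 5); G = 6.
u_1 = α_1·G − ½·(c_1)² = 1·6 − ½·1² = 5.5.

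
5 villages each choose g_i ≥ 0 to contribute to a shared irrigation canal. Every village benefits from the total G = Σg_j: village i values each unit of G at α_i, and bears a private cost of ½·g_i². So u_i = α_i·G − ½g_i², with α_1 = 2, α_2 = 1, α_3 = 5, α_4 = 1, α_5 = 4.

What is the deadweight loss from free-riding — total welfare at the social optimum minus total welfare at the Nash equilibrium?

Village i's FOC: ∂u_i/∂g_i = α_i − g_i = 0, so g_i* = α_i.
NE contributions = (2, 1, 5, 1, 4); G = 13.
W^NE = (Σα)·G − ½Σα_i² = 13² − ½·47 = 145.5.
Planner sets g_i = Σα_j = 13 for every i, so G^SO = 5·13 = 65.
W^SO = (Σα)·G^SO − ½·5·(Σα)² = (5/2)·13² = 422.5.
Deadweight loss = W^SO − W^NE = 277.

277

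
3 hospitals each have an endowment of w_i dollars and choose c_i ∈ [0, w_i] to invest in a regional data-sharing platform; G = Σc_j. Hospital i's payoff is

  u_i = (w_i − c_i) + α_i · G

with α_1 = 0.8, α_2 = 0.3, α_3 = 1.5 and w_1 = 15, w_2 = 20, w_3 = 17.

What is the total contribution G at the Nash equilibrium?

17

∂u_i/∂c_i = α_i − 1, so hospital i contributes w_i if α_i > 1, else 0.
α_i > 1 for i ∈ {3}; NE contributions (0, 0, 17), G = 17.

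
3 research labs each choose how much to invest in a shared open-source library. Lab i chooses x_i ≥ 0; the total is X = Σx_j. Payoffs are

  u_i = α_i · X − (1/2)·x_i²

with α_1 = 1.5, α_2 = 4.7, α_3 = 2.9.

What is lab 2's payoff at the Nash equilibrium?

31.725

Lab i's FOC: ∂u_i/∂x_i = α_i − x_i = 0, so x_i* = α_i.
NE contributions = (1.5, 4.7, 2.9); X = 9.1.
u_2 = α_2·X − ½·(x_2)² = 4.7·9.1 − ½·4.7² = 31.725.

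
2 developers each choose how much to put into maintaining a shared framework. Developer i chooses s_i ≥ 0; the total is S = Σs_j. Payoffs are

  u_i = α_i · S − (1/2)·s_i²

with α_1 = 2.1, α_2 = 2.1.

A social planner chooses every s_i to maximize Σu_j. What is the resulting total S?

Planner FOC: ∂(Σu_j)/∂s_i = (Σα_j) − s_i = 0, so s_i^SO = Σα_j = 4.2 for every i; S^SO = 8.4.

8.4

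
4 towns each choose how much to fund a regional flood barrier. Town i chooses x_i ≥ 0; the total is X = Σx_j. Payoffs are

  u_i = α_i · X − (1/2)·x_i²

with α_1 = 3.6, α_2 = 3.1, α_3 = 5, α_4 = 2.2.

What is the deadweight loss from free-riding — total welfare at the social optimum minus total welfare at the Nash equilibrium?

Town i's FOC: ∂u_i/∂x_i = α_i − x_i = 0, so x_i* = α_i.
NE contributions = (3.6, 3.1, 5, 2.2); X = 13.9.
W^NE = (Σα)·X − ½Σα_i² = 13.9² − ½·52.41 = 167.005.
Planner sets x_i = Σα_j = 13.9 for every i, so X^SO = 4·13.9 = 55.6.
W^SO = (Σα)·X^SO − ½·4·(Σα)² = (4/2)·13.9² = 386.42.
Deadweight loss = W^SO − W^NE = 219.415.

219.415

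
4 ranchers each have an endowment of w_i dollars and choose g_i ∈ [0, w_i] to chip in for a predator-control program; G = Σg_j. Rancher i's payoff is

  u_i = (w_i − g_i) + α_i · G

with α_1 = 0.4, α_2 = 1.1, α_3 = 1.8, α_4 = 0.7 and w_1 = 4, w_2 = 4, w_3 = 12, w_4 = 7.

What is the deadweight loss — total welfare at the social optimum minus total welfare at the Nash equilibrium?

∂u_i/∂g_i = α_i − 1, so rancher i contributes w_i if α_i > 1, else 0.
α_i > 1 for i ∈ {2, 3}; NE contributions (0, 4, 12, 0), G = 16.
W^NE = Σw_i − G^NE + (Σα_i)·G^NE = 27 + 3·16 = 75.
Planner: ∂(Σu_j)/∂g_i = Σα_j − 1 = 3 > 0, so everyone contributes w_i; G^SO = 27, W^SO = 27 + 3·27 = 108.
Deadweight loss = 33.

33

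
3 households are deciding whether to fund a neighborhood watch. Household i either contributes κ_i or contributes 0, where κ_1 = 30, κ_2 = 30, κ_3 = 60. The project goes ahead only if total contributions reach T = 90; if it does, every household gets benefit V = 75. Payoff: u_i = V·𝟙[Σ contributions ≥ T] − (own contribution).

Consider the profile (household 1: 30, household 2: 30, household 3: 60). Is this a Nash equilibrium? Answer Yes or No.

Total = 120 ≥ 90: provided.
Household 1 (pledges 30, payoff 45): dropping to 0 → total 90, payoff 75. Profitable deviation.

No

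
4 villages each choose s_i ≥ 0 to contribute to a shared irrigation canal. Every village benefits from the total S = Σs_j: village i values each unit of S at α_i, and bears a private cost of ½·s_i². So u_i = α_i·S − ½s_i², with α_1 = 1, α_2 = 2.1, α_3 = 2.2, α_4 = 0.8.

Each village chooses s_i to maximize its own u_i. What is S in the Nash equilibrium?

Village i's FOC: ∂u_i/∂s_i = α_i − s_i = 0, so s_i* = α_i.
NE contributions = (1, 2.1, 2.2, 0.8); S = 6.1.

6.1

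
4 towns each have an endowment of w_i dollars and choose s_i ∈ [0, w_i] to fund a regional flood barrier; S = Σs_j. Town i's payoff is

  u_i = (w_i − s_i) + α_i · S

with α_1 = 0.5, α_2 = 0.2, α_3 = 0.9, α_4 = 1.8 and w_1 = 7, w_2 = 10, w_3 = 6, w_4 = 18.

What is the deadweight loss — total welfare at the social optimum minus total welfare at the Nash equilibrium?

∂u_i/∂s_i = α_i − 1, so town i contributes w_i if α_i > 1, else 0.
α_i > 1 for i ∈ {4}; NE contributions (0, 0, 0, 18), S = 18.
W^NE = Σw_i − S^NE + (Σα_i)·S^NE = 41 + 2.4·18 = 84.2.
Planner: ∂(Σu_j)/∂s_i = Σα_j − 1 = 2.4 > 0, so everyone contributes w_i; S^SO = 41, W^SO = 41 + 2.4·41 = 139.4.
Deadweight loss = 55.2.

55.2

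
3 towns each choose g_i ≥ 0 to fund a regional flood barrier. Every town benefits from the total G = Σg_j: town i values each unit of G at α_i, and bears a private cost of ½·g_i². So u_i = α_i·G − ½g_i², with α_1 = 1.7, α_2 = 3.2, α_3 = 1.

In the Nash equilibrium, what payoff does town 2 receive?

13.76

Town i's FOC: ∂u_i/∂g_i = α_i − g_i = 0, so g_i* = α_i.
NE contributions = (1.7, 3.2, 1); G = 5.9.
u_2 = α_2·G − ½·(g_2)² = 3.2·5.9 − ½·3.2² = 13.76.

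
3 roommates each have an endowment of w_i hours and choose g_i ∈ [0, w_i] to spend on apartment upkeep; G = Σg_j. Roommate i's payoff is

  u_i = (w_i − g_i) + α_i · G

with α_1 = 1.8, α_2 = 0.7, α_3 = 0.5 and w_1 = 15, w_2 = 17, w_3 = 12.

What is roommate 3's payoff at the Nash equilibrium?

19.5

∂u_i/∂g_i = α_i − 1, so roommate i contributes w_i if α_i > 1, else 0.
α_i > 1 for i ∈ {1}; NE contributions (15, 0, 0), G = 15.
u_3 = (12 − 0) + 0.5·15 = 19.5.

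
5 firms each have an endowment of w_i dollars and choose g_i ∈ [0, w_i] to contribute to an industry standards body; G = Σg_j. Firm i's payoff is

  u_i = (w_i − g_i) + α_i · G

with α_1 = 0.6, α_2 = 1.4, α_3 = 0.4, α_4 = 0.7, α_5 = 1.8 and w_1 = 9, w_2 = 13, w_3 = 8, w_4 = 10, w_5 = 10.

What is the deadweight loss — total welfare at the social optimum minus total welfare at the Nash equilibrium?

105.3

∂u_i/∂g_i = α_i − 1, so firm i contributes w_i if α_i > 1, else 0.
α_i > 1 for i ∈ {2, 5}; NE contributions (0, 13, 0, 0, 10), G = 23.
W^NE = Σw_i − G^NE + (Σα_i)·G^NE = 50 + 3.9·23 = 139.7.
Planner: ∂(Σu_j)/∂g_i = Σα_j − 1 = 3.9 > 0, so everyone contributes w_i; G^SO = 50, W^SO = 50 + 3.9·50 = 245.
Deadweight loss = 105.3.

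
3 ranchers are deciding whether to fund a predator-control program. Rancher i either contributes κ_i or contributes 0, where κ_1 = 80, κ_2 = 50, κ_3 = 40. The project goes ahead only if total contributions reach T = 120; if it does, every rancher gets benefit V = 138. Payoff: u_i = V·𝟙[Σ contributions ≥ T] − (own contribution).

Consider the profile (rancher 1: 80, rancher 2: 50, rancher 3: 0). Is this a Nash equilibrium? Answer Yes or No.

Total = 130 ≥ 120: provided.
Rancher 1 (pledges 80, payoff 58): dropping to 0 → total 50, payoff 0. No gain.
Rancher 2 (pledges 50, payoff 88): dropping to 0 → total 80, payoff 0. No gain.
Rancher 3 (pledges 0, payoff 138): pledging 40 → total 170, payoff 98. No gain.

Yes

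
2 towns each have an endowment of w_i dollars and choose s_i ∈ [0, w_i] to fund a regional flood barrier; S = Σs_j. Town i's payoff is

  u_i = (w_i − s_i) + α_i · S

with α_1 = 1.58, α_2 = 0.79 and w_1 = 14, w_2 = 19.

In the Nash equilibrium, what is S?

14

∂u_i/∂s_i = α_i − 1, so town i contributes w_i if α_i > 1, else 0.
α_i > 1 for i ∈ {1}; NE contributions (14, 0), S = 14.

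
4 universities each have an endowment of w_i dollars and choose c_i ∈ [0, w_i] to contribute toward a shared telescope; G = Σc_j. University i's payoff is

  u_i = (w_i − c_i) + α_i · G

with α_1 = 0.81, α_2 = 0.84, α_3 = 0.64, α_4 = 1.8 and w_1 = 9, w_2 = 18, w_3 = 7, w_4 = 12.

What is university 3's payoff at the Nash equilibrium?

14.68

∂u_i/∂c_i = α_i − 1, so university i contributes w_i if α_i > 1, else 0.
α_i > 1 for i ∈ {4}; NE contributions (0, 0, 0, 12), G = 12.
u_3 = (7 − 0) + 0.64·12 = 14.68.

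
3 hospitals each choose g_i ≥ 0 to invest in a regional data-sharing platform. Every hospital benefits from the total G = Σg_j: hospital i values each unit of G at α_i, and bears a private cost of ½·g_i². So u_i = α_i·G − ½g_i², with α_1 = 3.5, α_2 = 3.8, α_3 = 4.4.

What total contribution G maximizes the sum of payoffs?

Planner FOC: ∂(Σu_j)/∂g_i = (Σα_j) − g_i = 0, so g_i^SO = Σα_j = 11.7 for every i; G^SO = 35.1.

35.1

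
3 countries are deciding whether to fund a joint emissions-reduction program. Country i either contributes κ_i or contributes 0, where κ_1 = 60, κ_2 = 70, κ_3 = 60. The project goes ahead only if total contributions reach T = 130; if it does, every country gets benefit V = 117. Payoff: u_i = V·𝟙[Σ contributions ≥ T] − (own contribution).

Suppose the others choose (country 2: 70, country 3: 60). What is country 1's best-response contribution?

Others' total = 130 ≥ 130; contributing adds cost 60 for no extra benefit.
Best response: 0.

0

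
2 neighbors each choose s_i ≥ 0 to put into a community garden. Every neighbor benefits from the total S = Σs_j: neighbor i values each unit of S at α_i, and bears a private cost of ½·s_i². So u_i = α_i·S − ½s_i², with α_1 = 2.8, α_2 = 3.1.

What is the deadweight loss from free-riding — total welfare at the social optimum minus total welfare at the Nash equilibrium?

Neighbor i's FOC: ∂u_i/∂s_i = α_i − s_i = 0, so s_i* = α_i.
NE contributions = (2.8, 3.1); S = 5.9.
W^NE = (Σα)·S − ½Σα_i² = 5.9² − ½·17.45 = 26.085.
Planner sets s_i = Σα_j = 5.9 for every i, so S^SO = 2·5.9 = 11.8.
W^SO = (Σα)·S^SO − ½·2·(Σα)² = (2/2)·5.9² = 34.81.
Deadweight loss = W^SO − W^NE = 8.725.

8.725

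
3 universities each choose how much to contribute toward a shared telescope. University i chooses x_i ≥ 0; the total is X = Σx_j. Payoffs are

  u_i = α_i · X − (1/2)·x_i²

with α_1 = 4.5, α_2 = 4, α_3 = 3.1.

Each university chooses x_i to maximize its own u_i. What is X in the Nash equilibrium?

University i's FOC: ∂u_i/∂x_i = α_i − x_i = 0, so x_i* = α_i.
NE contributions = (4.5, 4, 3.1); X = 11.6.

11.6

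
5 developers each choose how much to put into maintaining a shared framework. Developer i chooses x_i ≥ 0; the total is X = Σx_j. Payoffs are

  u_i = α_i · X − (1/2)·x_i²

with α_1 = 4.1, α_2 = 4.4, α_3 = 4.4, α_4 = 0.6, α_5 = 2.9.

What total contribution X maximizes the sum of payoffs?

82

Planner FOC: ∂(Σu_j)/∂x_i = (Σα_j) − x_i = 0, so x_i^SO = Σα_j = 16.4 for every i; X^SO = 82.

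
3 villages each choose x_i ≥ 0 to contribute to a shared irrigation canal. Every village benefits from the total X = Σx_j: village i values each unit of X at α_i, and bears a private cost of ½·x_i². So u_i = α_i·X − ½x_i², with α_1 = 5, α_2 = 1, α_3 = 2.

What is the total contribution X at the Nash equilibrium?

8

Village i's FOC: ∂u_i/∂x_i = α_i − x_i = 0, so x_i* = α_i.
NE contributions = (5, 1, 2); X = 8.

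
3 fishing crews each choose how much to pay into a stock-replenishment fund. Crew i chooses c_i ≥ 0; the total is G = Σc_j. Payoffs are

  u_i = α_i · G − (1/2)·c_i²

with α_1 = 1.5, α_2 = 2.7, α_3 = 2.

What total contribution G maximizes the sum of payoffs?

Planner FOC: ∂(Σu_j)/∂c_i = (Σα_j) − c_i = 0, so c_i^SO = Σα_j = 6.2 for every i; G^SO = 18.6.

18.6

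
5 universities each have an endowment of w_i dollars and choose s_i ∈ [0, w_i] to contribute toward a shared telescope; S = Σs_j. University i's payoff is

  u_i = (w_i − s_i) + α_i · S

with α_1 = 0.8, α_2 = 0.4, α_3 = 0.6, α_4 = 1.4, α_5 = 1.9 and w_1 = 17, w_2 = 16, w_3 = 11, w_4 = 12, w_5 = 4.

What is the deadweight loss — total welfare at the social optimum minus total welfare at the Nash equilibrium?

∂u_i/∂s_i = α_i − 1, so university i contributes w_i if α_i > 1, else 0.
α_i > 1 for i ∈ {4, 5}; NE contributions (0, 0, 0, 12, 4), S = 16.
W^NE = Σw_i − S^NE + (Σα_i)·S^NE = 60 + 4.1·16 = 125.6.
Planner: ∂(Σu_j)/∂s_i = Σα_j − 1 = 4.1 > 0, so everyone contributes w_i; S^SO = 60, W^SO = 60 + 4.1·60 = 306.
Deadweight loss = 180.4.

180.4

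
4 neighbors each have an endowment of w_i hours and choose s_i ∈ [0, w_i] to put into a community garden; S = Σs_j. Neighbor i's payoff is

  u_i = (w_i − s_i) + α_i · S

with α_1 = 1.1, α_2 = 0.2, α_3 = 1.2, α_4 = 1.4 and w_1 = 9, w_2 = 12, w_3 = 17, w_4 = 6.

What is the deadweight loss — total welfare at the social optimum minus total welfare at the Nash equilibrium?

∂u_i/∂s_i = α_i − 1, so neighbor i contributes w_i if α_i > 1, else 0.
α_i > 1 for i ∈ {1, 3, 4}; NE contributions (9, 0, 17, 6), S = 32.
W^NE = Σw_i − S^NE + (Σα_i)·S^NE = 44 + 2.9·32 = 136.8.
Planner: ∂(Σu_j)/∂s_i = Σα_j − 1 = 2.9 > 0, so everyone contributes w_i; S^SO = 44, W^SO = 44 + 2.9·44 = 171.6.
Deadweight loss = 34.8.

34.8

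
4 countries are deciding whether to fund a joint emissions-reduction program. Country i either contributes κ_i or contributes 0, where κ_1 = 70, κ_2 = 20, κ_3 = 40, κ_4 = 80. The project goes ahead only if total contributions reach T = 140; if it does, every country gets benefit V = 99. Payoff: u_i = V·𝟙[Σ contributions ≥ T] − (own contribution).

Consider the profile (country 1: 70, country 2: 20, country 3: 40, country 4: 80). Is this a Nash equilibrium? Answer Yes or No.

No

Total = 210 ≥ 140: provided.
Country 1 (pledges 70, payoff 29): dropping to 0 → total 140, payoff 99. Profitable deviation.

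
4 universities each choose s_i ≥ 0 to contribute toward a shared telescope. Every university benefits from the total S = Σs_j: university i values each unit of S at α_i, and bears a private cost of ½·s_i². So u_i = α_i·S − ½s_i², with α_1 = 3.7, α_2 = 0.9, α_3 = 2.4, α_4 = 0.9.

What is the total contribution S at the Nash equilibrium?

University i's FOC: ∂u_i/∂s_i = α_i − s_i = 0, so s_i* = α_i.
NE contributions = (3.7, 0.9, 2.4, 0.9); S = 7.9.

7.9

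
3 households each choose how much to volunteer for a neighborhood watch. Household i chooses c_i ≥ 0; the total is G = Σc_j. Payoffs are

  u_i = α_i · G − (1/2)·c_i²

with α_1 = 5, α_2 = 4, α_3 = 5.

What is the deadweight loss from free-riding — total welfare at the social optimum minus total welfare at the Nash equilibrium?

Household i's FOC: ∂u_i/∂c_i = α_i − c_i = 0, so c_i* = α_i.
NE contributions = (5, 4, 5); G = 14.
W^NE = (Σα)·G − ½Σα_i² = 14² − ½·66 = 163.
Planner sets c_i = Σα_j = 14 for every i, so G^SO = 3·14 = 42.
W^SO = (Σα)·G^SO − ½·3·(Σα)² = (3/2)·14² = 294.
Deadweight loss = W^SO − W^NE = 131.

131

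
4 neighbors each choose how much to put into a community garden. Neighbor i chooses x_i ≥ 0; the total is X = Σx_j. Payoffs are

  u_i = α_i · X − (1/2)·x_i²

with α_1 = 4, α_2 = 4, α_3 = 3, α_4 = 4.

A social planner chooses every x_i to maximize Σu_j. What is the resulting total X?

60

Planner FOC: ∂(Σu_j)/∂x_i = (Σα_j) − x_i = 0, so x_i^SO = Σα_j = 15 for every i; X^SO = 60.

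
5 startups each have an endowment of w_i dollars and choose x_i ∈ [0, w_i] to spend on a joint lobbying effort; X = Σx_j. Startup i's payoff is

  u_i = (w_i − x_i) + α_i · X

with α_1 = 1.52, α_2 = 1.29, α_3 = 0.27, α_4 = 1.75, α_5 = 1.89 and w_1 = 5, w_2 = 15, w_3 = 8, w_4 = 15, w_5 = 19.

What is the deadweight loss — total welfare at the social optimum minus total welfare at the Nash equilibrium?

45.76

∂u_i/∂x_i = α_i − 1, so startup i contributes w_i if α_i > 1, else 0.
α_i > 1 for i ∈ {1, 2, 4, 5}; NE contributions (5, 15, 0, 15, 19), X = 54.
W^NE = Σw_i − X^NE + (Σα_i)·X^NE = 62 + 5.72·54 = 370.88.
Planner: ∂(Σu_j)/∂x_i = Σα_j − 1 = 5.72 > 0, so everyone contributes w_i; X^SO = 62, W^SO = 62 + 5.72·62 = 416.64.
Deadweight loss = 45.76.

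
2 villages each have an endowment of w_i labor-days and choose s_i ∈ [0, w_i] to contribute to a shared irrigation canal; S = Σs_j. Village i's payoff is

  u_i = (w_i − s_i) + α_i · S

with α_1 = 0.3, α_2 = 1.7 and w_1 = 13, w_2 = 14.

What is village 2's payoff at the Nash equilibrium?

23.8

∂u_i/∂s_i = α_i − 1, so village i contributes w_i if α_i > 1, else 0.
α_i > 1 for i ∈ {2}; NE contributions (0, 14), S = 14.
u_2 = (14 − 14) + 1.7·14 = 23.8.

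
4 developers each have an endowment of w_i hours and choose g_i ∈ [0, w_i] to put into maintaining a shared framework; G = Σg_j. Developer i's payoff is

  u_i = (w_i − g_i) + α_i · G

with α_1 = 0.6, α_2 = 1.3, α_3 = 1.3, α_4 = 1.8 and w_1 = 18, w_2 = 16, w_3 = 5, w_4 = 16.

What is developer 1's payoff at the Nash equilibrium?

∂u_i/∂g_i = α_i − 1, so developer i contributes w_i if α_i > 1, else 0.
α_i > 1 for i ∈ {2, 3, 4}; NE contributions (0, 16, 5, 16), G = 37.
u_1 = (18 − 0) + 0.6·37 = 40.2.

40.2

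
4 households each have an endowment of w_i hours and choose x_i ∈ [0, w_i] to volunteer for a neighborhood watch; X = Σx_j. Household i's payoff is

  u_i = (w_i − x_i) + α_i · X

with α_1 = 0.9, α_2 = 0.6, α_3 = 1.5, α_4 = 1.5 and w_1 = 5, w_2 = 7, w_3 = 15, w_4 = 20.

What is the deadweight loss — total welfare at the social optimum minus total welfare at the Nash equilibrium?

∂u_i/∂x_i = α_i − 1, so household i contributes w_i if α_i > 1, else 0.
α_i > 1 for i ∈ {3, 4}; NE contributions (0, 0, 15, 20), X = 35.
W^NE = Σw_i − X^NE + (Σα_i)·X^NE = 47 + 3.5·35 = 169.5.
Planner: ∂(Σu_j)/∂x_i = Σα_j − 1 = 3.5 > 0, so everyone contributes w_i; X^SO = 47, W^SO = 47 + 3.5·47 = 211.5.
Deadweight loss = 42.

42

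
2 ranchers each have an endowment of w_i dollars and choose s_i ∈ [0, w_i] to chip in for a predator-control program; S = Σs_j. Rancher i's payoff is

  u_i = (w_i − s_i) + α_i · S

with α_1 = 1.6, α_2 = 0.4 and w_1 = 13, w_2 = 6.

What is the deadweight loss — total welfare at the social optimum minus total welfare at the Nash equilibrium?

∂u_i/∂s_i = α_i − 1, so rancher i contributes w_i if α_i > 1, else 0.
α_i > 1 for i ∈ {1}; NE contributions (13, 0), S = 13.
W^NE = Σw_i − S^NE + (Σα_i)·S^NE = 19 + 1·13 = 32.
Planner: ∂(Σu_j)/∂s_i = Σα_j − 1 = 1 > 0, so everyone contributes w_i; S^SO = 19, W^SO = 19 + 1·19 = 38.
Deadweight loss = 6.

6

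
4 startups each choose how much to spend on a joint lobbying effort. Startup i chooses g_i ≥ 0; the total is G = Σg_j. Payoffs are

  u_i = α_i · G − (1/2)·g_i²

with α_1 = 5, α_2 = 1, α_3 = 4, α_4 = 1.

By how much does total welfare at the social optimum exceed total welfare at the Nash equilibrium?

142.5

Startup i's FOC: ∂u_i/∂g_i = α_i − g_i = 0, so g_i* = α_i.
NE contributions = (5, 1, 4, 1); G = 11.
W^NE = (Σα)·G − ½Σα_i² = 11² − ½·43 = 99.5.
Planner sets g_i = Σα_j = 11 for every i, so G^SO = 4·11 = 44.
W^SO = (Σα)·G^SO − ½·4·(Σα)² = (4/2)·11² = 242.
Deadweight loss = W^SO − W^NE = 142.5.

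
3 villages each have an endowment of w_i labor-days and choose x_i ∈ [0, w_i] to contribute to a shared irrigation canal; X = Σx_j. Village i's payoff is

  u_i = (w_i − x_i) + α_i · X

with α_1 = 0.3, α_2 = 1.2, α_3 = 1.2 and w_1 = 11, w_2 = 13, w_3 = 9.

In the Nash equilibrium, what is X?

22

∂u_i/∂x_i = α_i − 1, so village i contributes w_i if α_i > 1, else 0.
α_i > 1 for i ∈ {2, 3}; NE contributions (0, 13, 9), X = 22.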